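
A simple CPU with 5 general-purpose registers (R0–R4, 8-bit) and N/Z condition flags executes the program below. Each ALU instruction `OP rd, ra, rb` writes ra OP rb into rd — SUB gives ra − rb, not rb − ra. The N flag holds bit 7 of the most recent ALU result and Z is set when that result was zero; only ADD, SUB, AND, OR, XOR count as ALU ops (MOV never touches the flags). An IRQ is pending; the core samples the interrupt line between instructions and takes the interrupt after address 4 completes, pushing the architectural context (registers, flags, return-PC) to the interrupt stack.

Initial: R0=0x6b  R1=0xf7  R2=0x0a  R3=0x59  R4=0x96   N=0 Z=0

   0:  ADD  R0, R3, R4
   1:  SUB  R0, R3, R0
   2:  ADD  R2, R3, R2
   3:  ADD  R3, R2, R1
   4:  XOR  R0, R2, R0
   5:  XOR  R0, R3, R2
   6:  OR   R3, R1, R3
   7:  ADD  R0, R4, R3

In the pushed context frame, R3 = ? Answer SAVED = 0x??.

SAVED = 0x5a

after  0: R0=0xef R1=0xf7 R2=0x0a R3=0x59 R4=0x96  N=1 Z=0
after  1: R0=0x6a R1=0xf7 R2=0x0a R3=0x59 R4=0x96  N=0 Z=0
after  2: R0=0x6a R1=0xf7 R2=0x63 R3=0x59 R4=0x96  N=0 Z=0
after  3: R0=0x6a R1=0xf7 R2=0x63 R3=0x5a R4=0x96  N=0 Z=0
after  4: R0=0x09 R1=0xf7 R2=0x63 R3=0x5a R4=0x96  N=0 Z=0
-- IRQ taken; context saved, return-PC = 5 --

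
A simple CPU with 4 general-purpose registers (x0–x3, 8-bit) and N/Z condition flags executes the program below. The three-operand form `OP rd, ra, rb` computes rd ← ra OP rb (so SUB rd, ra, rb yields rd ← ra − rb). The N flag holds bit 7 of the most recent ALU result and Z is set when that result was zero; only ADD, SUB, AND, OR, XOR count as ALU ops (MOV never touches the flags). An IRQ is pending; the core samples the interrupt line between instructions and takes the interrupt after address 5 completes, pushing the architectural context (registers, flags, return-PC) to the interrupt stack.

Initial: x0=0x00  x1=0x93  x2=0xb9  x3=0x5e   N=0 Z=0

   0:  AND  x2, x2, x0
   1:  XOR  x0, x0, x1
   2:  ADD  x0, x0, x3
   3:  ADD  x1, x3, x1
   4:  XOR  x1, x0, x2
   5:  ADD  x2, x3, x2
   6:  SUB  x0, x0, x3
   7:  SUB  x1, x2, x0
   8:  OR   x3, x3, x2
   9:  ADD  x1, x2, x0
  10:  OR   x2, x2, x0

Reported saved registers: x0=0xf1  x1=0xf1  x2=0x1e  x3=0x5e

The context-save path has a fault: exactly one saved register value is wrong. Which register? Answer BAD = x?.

BAD = x2

after  0: x0=0x00 x1=0x93 x2=0x00 x3=0x5e  N=0 Z=1
after  1: x0=0x93 x1=0x93 x2=0x00 x3=0x5e  N=1 Z=0
after  2: x0=0xf1 x1=0x93 x2=0x00 x3=0x5e  N=1 Z=0
after  3: x0=0xf1 x1=0xf1 x2=0x00 x3=0x5e  N=1 Z=0
after  4: x0=0xf1 x1=0xf1 x2=0x00 x3=0x5e  N=1 Z=0
after  5: x0=0xf1 x1=0xf1 x2=0x5e x3=0x5e  N=0 Z=0
-- IRQ taken; context saved, return-PC = 6 --
mismatch: x2: reported 0x1e vs actual 0x5e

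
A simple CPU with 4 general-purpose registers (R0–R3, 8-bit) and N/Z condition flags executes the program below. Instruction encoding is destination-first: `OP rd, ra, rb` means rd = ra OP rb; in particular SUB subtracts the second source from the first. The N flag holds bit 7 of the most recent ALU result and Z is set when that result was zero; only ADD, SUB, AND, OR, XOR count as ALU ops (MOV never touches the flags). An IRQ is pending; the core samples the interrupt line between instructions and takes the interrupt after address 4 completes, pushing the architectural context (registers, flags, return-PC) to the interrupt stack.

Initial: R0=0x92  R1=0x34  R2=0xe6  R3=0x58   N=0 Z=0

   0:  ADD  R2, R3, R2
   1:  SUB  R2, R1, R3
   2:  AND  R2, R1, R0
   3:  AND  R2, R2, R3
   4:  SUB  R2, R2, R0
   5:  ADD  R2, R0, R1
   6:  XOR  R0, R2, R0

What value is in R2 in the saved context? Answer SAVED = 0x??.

SAVED = 0x7e

after  0: R0=0x92 R1=0x34 R2=0x3e R3=0x58  N=0 Z=0
after  1: R0=0x92 R1=0x34 R2=0xdc R3=0x58  N=1 Z=0
after  2: R0=0x92 R1=0x34 R2=0x10 R3=0x58  N=0 Z=0
after  3: R0=0x92 R1=0x34 R2=0x10 R3=0x58  N=0 Z=0
after  4: R0=0x92 R1=0x34 R2=0x7e R3=0x58  N=0 Z=0
-- IRQ taken; context saved, return-PC = 5 --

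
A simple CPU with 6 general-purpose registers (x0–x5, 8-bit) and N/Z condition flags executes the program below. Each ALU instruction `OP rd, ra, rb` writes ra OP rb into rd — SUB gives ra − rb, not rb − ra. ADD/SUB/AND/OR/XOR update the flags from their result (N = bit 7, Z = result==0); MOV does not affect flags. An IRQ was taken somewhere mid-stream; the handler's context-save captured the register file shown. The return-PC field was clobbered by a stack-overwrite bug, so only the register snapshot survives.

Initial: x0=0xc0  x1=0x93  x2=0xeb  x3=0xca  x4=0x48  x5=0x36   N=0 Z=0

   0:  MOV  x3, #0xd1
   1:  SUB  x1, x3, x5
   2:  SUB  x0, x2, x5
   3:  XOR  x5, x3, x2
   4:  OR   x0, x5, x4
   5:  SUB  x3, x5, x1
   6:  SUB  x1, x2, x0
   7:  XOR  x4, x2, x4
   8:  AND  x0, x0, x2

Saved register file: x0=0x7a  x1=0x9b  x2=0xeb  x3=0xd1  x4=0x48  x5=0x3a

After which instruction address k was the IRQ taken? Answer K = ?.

K = 4

after  0: x0=0xc0 x1=0x93 x2=0xeb x3=0xd1 x4=0x48 x5=0x36  N=0 Z=0
after  1: x0=0xc0 x1=0x9b x2=0xeb x3=0xd1 x4=0x48 x5=0x36  N=1 Z=0
after  2: x0=0xb5 x1=0x9b x2=0xeb x3=0xd1 x4=0x48 x5=0x36  N=1 Z=0
after  3: x0=0xb5 x1=0x9b x2=0xeb x3=0xd1 x4=0x48 x5=0x3a  N=0 Z=0
after  4: x0=0x7a x1=0x9b x2=0xeb x3=0xd1 x4=0x48 x5=0x3a  N=0 Z=0
-- IRQ taken; context saved, return-PC = 5 --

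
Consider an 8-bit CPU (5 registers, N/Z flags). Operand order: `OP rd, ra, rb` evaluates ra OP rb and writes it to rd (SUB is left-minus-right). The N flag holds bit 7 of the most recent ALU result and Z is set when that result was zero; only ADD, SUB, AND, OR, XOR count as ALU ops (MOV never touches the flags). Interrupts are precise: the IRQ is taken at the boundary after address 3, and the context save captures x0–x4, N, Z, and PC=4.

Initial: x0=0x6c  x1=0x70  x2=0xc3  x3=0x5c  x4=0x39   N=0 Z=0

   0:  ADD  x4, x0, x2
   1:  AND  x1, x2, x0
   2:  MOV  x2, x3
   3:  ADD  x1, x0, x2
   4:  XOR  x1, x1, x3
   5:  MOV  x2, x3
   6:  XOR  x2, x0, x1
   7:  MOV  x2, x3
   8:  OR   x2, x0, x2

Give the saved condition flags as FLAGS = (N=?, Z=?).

after  0: x0=0x6c x1=0x70 x2=0xc3 x3=0x5c x4=0x2f  N=0 Z=0
after  1: x0=0x6c x1=0x40 x2=0xc3 x3=0x5c x4=0x2f  N=0 Z=0
after  2: x0=0x6c x1=0x40 x2=0x5c x3=0x5c x4=0x2f  N=0 Z=0
after  3: x0=0x6c x1=0xc8 x2=0x5c x3=0x5c x4=0x2f  N=1 Z=0
-- IRQ taken; context saved, return-PC = 4 --

FLAGS = (N=1, Z=0)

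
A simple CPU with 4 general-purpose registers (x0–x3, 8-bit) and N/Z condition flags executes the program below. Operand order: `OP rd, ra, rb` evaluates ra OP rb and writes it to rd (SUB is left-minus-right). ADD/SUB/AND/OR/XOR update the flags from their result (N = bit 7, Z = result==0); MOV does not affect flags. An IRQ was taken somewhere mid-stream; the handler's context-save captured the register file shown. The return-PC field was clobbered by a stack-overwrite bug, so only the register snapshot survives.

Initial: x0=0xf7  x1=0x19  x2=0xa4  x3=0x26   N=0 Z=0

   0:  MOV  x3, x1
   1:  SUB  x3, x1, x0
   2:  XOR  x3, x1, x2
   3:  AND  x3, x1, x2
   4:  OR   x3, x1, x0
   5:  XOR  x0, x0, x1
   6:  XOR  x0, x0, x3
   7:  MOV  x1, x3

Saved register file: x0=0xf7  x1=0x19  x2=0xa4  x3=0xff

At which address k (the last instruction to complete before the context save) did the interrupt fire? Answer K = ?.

K = 4

after  0: x0=0xf7 x1=0x19 x2=0xa4 x3=0x19  N=0 Z=0
after  1: x0=0xf7 x1=0x19 x2=0xa4 x3=0x22  N=0 Z=0
after  2: x0=0xf7 x1=0x19 x2=0xa4 x3=0xbd  N=1 Z=0
after  3: x0=0xf7 x1=0x19 x2=0xa4 x3=0x00  N=0 Z=1
after  4: x0=0xf7 x1=0x19 x2=0xa4 x3=0xff  N=1 Z=0
-- IRQ taken; context saved, return-PC = 5 --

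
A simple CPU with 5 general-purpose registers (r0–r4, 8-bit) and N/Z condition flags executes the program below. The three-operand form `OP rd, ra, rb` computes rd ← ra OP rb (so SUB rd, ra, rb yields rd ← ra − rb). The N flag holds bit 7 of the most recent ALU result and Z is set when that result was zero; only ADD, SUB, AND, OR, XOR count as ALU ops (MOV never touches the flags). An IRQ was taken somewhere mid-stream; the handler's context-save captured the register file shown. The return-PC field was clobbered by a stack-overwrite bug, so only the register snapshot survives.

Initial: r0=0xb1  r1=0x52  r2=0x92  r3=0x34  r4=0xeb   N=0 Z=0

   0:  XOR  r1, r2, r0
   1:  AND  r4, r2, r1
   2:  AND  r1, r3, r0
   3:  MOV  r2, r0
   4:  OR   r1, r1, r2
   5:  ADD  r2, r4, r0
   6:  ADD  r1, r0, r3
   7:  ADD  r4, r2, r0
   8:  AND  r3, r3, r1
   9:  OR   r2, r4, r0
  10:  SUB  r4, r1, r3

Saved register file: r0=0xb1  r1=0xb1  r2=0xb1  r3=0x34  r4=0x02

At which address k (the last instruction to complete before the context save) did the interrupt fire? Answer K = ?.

after  0: r0=0xb1 r1=0x23 r2=0x92 r3=0x34 r4=0xeb  N=0 Z=0
after  1: r0=0xb1 r1=0x23 r2=0x92 r3=0x34 r4=0x02  N=0 Z=0
after  2: r0=0xb1 r1=0x30 r2=0x92 r3=0x34 r4=0x02  N=0 Z=0
after  3: r0=0xb1 r1=0x30 r2=0xb1 r3=0x34 r4=0x02  N=0 Z=0
after  4: r0=0xb1 r1=0xb1 r2=0xb1 r3=0x34 r4=0x02  N=1 Z=0
-- IRQ taken; context saved, return-PC = 5 --

K = 4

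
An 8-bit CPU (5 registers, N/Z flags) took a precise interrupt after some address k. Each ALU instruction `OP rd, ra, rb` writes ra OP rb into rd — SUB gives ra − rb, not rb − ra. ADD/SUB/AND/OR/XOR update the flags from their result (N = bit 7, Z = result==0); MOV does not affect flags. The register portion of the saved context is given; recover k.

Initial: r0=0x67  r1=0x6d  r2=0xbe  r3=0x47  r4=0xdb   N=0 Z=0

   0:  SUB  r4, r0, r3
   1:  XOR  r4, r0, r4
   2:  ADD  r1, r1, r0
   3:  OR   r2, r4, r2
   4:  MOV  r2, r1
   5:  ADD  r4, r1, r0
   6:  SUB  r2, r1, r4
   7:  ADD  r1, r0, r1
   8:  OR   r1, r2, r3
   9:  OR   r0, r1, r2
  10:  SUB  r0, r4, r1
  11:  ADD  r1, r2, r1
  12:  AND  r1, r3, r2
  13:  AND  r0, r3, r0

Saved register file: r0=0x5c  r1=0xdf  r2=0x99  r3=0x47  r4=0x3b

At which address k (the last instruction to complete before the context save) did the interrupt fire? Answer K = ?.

after  0: r0=0x67 r1=0x6d r2=0xbe r3=0x47 r4=0x20  N=0 Z=0
after  1: r0=0x67 r1=0x6d r2=0xbe r3=0x47 r4=0x47  N=0 Z=0
after  2: r0=0x67 r1=0xd4 r2=0xbe r3=0x47 r4=0x47  N=1 Z=0
after  3: r0=0x67 r1=0xd4 r2=0xff r3=0x47 r4=0x47  N=1 Z=0
after  4: r0=0x67 r1=0xd4 r2=0xd4 r3=0x47 r4=0x47  N=1 Z=0
after  5: r0=0x67 r1=0xd4 r2=0xd4 r3=0x47 r4=0x3b  N=0 Z=0
after  6: r0=0x67 r1=0xd4 r2=0x99 r3=0x47 r4=0x3b  N=1 Z=0
after  7: r0=0x67 r1=0x3b r2=0x99 r3=0x47 r4=0x3b  N=0 Z=0
after  8: r0=0x67 r1=0xdf r2=0x99 r3=0x47 r4=0x3b  N=1 Z=0
after  9: r0=0xdf r1=0xdf r2=0x99 r3=0x47 r4=0x3b  N=1 Z=0
after 10: r0=0x5c r1=0xdf r2=0x99 r3=0x47 r4=0x3b  N=0 Z=0
-- IRQ taken; context saved, return-PC = 11 --

K = 10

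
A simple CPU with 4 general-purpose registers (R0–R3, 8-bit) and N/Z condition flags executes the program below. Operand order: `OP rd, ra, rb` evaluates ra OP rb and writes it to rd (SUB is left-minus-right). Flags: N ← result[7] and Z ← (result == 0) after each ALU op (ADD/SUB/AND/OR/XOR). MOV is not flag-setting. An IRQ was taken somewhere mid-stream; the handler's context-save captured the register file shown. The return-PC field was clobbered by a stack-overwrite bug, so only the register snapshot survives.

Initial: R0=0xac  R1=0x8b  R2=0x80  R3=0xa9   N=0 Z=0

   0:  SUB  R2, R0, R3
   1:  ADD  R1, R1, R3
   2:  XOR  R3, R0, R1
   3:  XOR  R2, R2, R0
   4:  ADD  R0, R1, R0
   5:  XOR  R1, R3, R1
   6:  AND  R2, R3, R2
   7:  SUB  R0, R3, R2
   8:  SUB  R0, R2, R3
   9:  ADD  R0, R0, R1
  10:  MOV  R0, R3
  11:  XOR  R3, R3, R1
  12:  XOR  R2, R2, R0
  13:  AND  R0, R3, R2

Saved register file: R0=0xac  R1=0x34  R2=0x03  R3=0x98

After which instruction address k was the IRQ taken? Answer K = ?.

K = 2

after  0: R0=0xac R1=0x8b R2=0x03 R3=0xa9  N=0 Z=0
after  1: R0=0xac R1=0x34 R2=0x03 R3=0xa9  N=0 Z=0
after  2: R0=0xac R1=0x34 R2=0x03 R3=0x98  N=1 Z=0
-- IRQ taken; context saved, return-PC = 3 --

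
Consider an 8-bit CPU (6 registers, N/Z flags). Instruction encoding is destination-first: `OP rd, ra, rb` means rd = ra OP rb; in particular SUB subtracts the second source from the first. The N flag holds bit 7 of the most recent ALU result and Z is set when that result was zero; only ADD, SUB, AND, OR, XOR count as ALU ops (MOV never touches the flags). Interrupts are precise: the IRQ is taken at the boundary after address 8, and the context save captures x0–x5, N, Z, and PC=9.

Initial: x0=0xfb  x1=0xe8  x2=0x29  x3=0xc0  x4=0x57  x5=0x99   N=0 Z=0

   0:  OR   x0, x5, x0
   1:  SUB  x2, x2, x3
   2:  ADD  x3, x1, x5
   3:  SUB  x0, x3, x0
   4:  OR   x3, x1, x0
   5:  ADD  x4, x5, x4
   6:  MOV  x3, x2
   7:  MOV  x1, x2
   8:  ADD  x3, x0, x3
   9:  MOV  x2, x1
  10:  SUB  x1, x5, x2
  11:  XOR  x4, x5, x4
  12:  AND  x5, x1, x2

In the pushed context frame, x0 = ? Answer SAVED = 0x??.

SAVED = 0x86

after  0: x0=0xfb x1=0xe8 x2=0x29 x3=0xc0 x4=0x57 x5=0x99  N=1 Z=0
after  1: x0=0xfb x1=0xe8 x2=0x69 x3=0xc0 x4=0x57 x5=0x99  N=0 Z=0
after  2: x0=0xfb x1=0xe8 x2=0x69 x3=0x81 x4=0x57 x5=0x99  N=1 Z=0
after  3: x0=0x86 x1=0xe8 x2=0x69 x3=0x81 x4=0x57 x5=0x99  N=1 Z=0
after  4: x0=0x86 x1=0xe8 x2=0x69 x3=0xee x4=0x57 x5=0x99  N=1 Z=0
after  5: x0=0x86 x1=0xe8 x2=0x69 x3=0xee x4=0xf0 x5=0x99  N=1 Z=0
after  6: x0=0x86 x1=0xe8 x2=0x69 x3=0x69 x4=0xf0 x5=0x99  N=1 Z=0
after  7: x0=0x86 x1=0x69 x2=0x69 x3=0x69 x4=0xf0 x5=0x99  N=1 Z=0
after  8: x0=0x86 x1=0x69 x2=0x69 x3=0xef x4=0xf0 x5=0x99  N=1 Z=0
-- IRQ taken; context saved, return-PC = 9 --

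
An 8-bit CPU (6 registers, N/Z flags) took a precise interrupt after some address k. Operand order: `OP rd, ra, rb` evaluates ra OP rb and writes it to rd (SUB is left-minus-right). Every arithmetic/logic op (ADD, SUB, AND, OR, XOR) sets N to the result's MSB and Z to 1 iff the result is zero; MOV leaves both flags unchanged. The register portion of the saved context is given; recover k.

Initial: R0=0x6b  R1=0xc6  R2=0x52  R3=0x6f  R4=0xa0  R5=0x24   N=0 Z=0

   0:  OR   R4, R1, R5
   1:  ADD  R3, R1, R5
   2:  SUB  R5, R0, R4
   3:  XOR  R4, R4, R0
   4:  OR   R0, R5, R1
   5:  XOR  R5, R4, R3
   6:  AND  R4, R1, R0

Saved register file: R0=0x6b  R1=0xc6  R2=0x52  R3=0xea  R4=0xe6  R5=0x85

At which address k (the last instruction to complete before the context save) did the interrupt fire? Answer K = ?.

after  0: R0=0x6b R1=0xc6 R2=0x52 R3=0x6f R4=0xe6 R5=0x24  N=1 Z=0
after  1: R0=0x6b R1=0xc6 R2=0x52 R3=0xea R4=0xe6 R5=0x24  N=1 Z=0
after  2: R0=0x6b R1=0xc6 R2=0x52 R3=0xea R4=0xe6 R5=0x85  N=1 Z=0
-- IRQ taken; context saved, return-PC = 3 --

K = 2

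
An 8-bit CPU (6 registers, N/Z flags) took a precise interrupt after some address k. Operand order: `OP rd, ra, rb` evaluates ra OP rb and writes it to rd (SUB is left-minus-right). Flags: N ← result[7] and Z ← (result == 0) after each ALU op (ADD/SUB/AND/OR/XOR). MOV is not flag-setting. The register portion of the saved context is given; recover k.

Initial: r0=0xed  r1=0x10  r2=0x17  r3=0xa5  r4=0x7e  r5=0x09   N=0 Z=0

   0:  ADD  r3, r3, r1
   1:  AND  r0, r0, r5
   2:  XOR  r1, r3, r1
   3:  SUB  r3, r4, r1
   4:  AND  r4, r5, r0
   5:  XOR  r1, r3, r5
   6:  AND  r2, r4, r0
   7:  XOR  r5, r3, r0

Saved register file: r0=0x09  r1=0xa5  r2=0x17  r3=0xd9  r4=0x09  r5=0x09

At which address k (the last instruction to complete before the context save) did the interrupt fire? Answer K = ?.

K = 4

after  0: r0=0xed r1=0x10 r2=0x17 r3=0xb5 r4=0x7e r5=0x09  N=1 Z=0
after  1: r0=0x09 r1=0x10 r2=0x17 r3=0xb5 r4=0x7e r5=0x09  N=0 Z=0
after  2: r0=0x09 r1=0xa5 r2=0x17 r3=0xb5 r4=0x7e r5=0x09  N=1 Z=0
after  3: r0=0x09 r1=0xa5 r2=0x17 r3=0xd9 r4=0x7e r5=0x09  N=1 Z=0
after  4: r0=0x09 r1=0xa5 r2=0x17 r3=0xd9 r4=0x09 r5=0x09  N=0 Z=0
-- IRQ taken; context saved, return-PC = 5 --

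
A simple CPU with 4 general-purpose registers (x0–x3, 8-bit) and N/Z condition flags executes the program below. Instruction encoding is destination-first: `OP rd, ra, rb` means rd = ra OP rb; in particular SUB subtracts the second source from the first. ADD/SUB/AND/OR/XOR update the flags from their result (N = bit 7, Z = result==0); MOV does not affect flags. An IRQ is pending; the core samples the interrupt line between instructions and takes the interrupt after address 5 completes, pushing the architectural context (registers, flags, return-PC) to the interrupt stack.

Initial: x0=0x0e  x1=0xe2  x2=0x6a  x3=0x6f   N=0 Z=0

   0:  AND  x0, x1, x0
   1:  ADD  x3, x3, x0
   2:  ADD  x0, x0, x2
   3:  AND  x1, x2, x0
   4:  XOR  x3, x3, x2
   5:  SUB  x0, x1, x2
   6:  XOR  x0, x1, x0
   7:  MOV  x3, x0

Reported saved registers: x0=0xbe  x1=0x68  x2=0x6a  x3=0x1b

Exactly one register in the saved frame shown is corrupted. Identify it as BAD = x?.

BAD = x0

after  0: x0=0x02 x1=0xe2 x2=0x6a x3=0x6f  N=0 Z=0
after  1: x0=0x02 x1=0xe2 x2=0x6a x3=0x71  N=0 Z=0
after  2: x0=0x6c x1=0xe2 x2=0x6a x3=0x71  N=0 Z=0
after  3: x0=0x6c x1=0x68 x2=0x6a x3=0x71  N=0 Z=0
after  4: x0=0x6c x1=0x68 x2=0x6a x3=0x1b  N=0 Z=0
after  5: x0=0xfe x1=0x68 x2=0x6a x3=0x1b  N=1 Z=0
-- IRQ taken; context saved, return-PC = 6 --
mismatch: x0: reported 0xbe vs actual 0xfe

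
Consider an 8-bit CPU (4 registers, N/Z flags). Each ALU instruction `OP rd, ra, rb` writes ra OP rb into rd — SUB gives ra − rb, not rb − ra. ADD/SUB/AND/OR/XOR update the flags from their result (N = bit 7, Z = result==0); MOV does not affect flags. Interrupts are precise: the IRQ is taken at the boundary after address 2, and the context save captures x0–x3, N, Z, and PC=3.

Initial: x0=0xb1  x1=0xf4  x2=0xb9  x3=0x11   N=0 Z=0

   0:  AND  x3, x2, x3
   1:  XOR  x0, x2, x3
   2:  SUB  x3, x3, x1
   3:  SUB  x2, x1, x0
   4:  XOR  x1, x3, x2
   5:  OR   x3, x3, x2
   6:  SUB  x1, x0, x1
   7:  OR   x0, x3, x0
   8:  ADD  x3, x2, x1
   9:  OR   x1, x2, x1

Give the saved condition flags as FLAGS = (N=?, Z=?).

after  0: x0=0xb1 x1=0xf4 x2=0xb9 x3=0x11  N=0 Z=0
after  1: x0=0xa8 x1=0xf4 x2=0xb9 x3=0x11  N=1 Z=0
after  2: x0=0xa8 x1=0xf4 x2=0xb9 x3=0x1d  N=0 Z=0
-- IRQ taken; context saved, return-PC = 3 --

FLAGS = (N=0, Z=0)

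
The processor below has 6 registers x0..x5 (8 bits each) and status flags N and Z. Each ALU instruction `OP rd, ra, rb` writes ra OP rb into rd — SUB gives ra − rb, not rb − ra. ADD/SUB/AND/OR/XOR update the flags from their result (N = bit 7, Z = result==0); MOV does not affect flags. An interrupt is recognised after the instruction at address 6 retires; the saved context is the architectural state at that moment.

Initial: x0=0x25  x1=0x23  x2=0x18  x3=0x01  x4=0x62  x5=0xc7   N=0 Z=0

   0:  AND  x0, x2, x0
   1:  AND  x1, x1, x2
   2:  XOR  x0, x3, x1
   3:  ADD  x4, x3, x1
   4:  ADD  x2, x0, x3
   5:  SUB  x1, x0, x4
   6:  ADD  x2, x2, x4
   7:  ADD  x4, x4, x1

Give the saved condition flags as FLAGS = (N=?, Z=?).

after  0: x0=0x00 x1=0x23 x2=0x18 x3=0x01 x4=0x62 x5=0xc7  N=0 Z=1
after  1: x0=0x00 x1=0x00 x2=0x18 x3=0x01 x4=0x62 x5=0xc7  N=0 Z=1
after  2: x0=0x01 x1=0x00 x2=0x18 x3=0x01 x4=0x62 x5=0xc7  N=0 Z=0
after  3: x0=0x01 x1=0x00 x2=0x18 x3=0x01 x4=0x01 x5=0xc7  N=0 Z=0
after  4: x0=0x01 x1=0x00 x2=0x02 x3=0x01 x4=0x01 x5=0xc7  N=0 Z=0
after  5: x0=0x01 x1=0x00 x2=0x02 x3=0x01 x4=0x01 x5=0xc7  N=0 Z=1
after  6: x0=0x01 x1=0x00 x2=0x03 x3=0x01 x4=0x01 x5=0xc7  N=0 Z=0
-- IRQ taken; context saved, return-PC = 7 --

FLAGS = (N=0, Z=0)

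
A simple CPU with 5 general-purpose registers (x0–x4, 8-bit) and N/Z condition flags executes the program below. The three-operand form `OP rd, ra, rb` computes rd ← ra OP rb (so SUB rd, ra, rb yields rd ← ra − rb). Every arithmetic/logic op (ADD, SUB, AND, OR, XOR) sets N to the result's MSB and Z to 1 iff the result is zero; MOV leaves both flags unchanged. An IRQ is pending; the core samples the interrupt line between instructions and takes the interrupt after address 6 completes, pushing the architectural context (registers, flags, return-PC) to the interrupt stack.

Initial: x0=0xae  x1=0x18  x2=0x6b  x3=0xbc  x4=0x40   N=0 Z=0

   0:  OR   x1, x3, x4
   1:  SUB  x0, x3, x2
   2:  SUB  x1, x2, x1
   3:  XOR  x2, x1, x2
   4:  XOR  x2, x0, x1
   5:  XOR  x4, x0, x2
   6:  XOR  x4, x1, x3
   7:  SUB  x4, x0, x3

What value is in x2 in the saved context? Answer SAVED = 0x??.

after  0: x0=0xae x1=0xfc x2=0x6b x3=0xbc x4=0x40  N=1 Z=0
after  1: x0=0x51 x1=0xfc x2=0x6b x3=0xbc x4=0x40  N=0 Z=0
after  2: x0=0x51 x1=0x6f x2=0x6b x3=0xbc x4=0x40  N=0 Z=0
after  3: x0=0x51 x1=0x6f x2=0x04 x3=0xbc x4=0x40  N=0 Z=0
after  4: x0=0x51 x1=0x6f x2=0x3e x3=0xbc x4=0x40  N=0 Z=0
after  5: x0=0x51 x1=0x6f x2=0x3e x3=0xbc x4=0x6f  N=0 Z=0
after  6: x0=0x51 x1=0x6f x2=0x3e x3=0xbc x4=0xd3  N=1 Z=0
-- IRQ taken; context saved, return-PC = 7 --

SAVED = 0x3e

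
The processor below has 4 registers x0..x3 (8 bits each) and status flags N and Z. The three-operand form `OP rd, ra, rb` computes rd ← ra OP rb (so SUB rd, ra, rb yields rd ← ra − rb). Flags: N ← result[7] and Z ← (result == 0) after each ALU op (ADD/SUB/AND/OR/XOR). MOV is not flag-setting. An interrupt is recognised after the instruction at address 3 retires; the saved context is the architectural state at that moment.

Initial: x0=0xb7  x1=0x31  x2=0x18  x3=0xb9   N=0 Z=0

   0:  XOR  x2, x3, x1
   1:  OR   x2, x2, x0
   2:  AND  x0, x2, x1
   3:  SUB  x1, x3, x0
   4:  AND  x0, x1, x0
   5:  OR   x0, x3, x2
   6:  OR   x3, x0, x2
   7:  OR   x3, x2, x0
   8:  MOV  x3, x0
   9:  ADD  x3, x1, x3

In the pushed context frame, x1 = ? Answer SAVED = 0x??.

SAVED = 0x88

after  0: x0=0xb7 x1=0x31 x2=0x88 x3=0xb9  N=1 Z=0
after  1: x0=0xb7 x1=0x31 x2=0xbf x3=0xb9  N=1 Z=0
after  2: x0=0x31 x1=0x31 x2=0xbf x3=0xb9  N=0 Z=0
after  3: x0=0x31 x1=0x88 x2=0xbf x3=0xb9  N=1 Z=0
-- IRQ taken; context saved, return-PC = 4 --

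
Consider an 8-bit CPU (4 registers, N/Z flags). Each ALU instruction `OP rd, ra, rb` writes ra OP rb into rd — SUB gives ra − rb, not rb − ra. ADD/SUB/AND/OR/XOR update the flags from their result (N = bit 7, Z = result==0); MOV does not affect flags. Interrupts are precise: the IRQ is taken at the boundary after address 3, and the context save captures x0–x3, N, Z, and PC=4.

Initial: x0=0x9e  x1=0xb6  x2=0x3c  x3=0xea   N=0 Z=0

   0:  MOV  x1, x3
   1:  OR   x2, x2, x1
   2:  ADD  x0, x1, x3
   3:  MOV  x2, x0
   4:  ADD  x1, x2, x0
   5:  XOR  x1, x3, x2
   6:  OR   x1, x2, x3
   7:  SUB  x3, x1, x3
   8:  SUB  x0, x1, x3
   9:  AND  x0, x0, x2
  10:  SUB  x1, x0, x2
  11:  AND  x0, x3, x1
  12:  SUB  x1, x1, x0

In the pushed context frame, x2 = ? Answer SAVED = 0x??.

after  0: x0=0x9e x1=0xea x2=0x3c x3=0xea  N=0 Z=0
after  1: x0=0x9e x1=0xea x2=0xfe x3=0xea  N=1 Z=0
after  2: x0=0xd4 x1=0xea x2=0xfe x3=0xea  N=1 Z=0
after  3: x0=0xd4 x1=0xea x2=0xd4 x3=0xea  N=1 Z=0
-- IRQ taken; context saved, return-PC = 4 --

SAVED = 0xd4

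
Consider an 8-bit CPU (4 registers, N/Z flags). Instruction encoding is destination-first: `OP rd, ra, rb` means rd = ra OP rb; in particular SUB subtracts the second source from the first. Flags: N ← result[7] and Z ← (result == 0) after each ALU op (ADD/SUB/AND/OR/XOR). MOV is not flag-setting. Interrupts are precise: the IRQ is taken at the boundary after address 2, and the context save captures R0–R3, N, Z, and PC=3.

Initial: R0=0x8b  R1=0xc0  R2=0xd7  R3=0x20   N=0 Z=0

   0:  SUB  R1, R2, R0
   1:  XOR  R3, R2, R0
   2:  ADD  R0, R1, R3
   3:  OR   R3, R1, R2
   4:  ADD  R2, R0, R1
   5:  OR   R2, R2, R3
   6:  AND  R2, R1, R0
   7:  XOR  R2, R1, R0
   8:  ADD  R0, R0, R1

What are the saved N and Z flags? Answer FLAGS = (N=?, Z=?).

after  0: R0=0x8b R1=0x4c R2=0xd7 R3=0x20  N=0 Z=0
after  1: R0=0x8b R1=0x4c R2=0xd7 R3=0x5c  N=0 Z=0
after  2: R0=0xa8 R1=0x4c R2=0xd7 R3=0x5c  N=1 Z=0
-- IRQ taken; context saved, return-PC = 3 --

FLAGS = (N=1, Z=0)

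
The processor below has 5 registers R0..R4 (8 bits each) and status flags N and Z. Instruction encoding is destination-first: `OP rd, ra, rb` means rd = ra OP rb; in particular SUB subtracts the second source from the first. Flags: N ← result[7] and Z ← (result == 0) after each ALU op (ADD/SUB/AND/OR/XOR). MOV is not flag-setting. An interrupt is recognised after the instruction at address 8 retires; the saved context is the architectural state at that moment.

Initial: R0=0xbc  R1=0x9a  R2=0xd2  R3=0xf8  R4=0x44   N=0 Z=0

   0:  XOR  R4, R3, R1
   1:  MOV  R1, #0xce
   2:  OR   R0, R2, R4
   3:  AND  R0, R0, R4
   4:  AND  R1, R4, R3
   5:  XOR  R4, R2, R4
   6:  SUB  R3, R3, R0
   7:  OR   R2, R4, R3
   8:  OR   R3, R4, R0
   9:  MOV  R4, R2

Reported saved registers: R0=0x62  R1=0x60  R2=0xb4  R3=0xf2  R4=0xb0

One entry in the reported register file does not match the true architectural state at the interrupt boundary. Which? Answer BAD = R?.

after  0: R0=0xbc R1=0x9a R2=0xd2 R3=0xf8 R4=0x62  N=0 Z=0
after  1: R0=0xbc R1=0xce R2=0xd2 R3=0xf8 R4=0x62  N=0 Z=0
after  2: R0=0xf2 R1=0xce R2=0xd2 R3=0xf8 R4=0x62  N=1 Z=0
after  3: R0=0x62 R1=0xce R2=0xd2 R3=0xf8 R4=0x62  N=0 Z=0
after  4: R0=0x62 R1=0x60 R2=0xd2 R3=0xf8 R4=0x62  N=0 Z=0
after  5: R0=0x62 R1=0x60 R2=0xd2 R3=0xf8 R4=0xb0  N=1 Z=0
after  6: R0=0x62 R1=0x60 R2=0xd2 R3=0x96 R4=0xb0  N=1 Z=0
after  7: R0=0x62 R1=0x60 R2=0xb6 R3=0x96 R4=0xb0  N=1 Z=0
after  8: R0=0x62 R1=0x60 R2=0xb6 R3=0xf2 R4=0xb0  N=1 Z=0
-- IRQ taken; context saved, return-PC = 9 --
mismatch: R2: reported 0xb4 vs actual 0xb6

BAD = R2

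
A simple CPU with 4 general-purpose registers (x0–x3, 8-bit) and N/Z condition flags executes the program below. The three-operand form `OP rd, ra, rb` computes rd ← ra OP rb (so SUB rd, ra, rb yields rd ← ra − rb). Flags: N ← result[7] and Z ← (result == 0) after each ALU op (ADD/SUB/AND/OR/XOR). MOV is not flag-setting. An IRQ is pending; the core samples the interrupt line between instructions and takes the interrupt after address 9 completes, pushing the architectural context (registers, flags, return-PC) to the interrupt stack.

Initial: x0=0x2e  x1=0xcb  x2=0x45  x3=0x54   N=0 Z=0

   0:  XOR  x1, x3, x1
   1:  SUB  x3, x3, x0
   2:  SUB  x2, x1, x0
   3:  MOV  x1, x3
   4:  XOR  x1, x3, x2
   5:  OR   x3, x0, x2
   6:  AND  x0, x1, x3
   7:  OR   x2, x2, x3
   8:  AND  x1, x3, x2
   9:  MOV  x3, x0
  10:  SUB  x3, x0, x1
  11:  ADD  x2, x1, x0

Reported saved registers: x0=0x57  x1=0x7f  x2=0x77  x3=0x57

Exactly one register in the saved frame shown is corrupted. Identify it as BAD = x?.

after  0: x0=0x2e x1=0x9f x2=0x45 x3=0x54  N=1 Z=0
after  1: x0=0x2e x1=0x9f x2=0x45 x3=0x26  N=0 Z=0
after  2: x0=0x2e x1=0x9f x2=0x71 x3=0x26  N=0 Z=0
after  3: x0=0x2e x1=0x26 x2=0x71 x3=0x26  N=0 Z=0
after  4: x0=0x2e x1=0x57 x2=0x71 x3=0x26  N=0 Z=0
after  5: x0=0x2e x1=0x57 x2=0x71 x3=0x7f  N=0 Z=0
after  6: x0=0x57 x1=0x57 x2=0x71 x3=0x7f  N=0 Z=0
after  7: x0=0x57 x1=0x57 x2=0x7f x3=0x7f  N=0 Z=0
after  8: x0=0x57 x1=0x7f x2=0x7f x3=0x7f  N=0 Z=0
after  9: x0=0x57 x1=0x7f x2=0x7f x3=0x57  N=0 Z=0
-- IRQ taken; context saved, return-PC = 10 --
mismatch: x2: reported 0x77 vs actual 0x7f

BAD = x2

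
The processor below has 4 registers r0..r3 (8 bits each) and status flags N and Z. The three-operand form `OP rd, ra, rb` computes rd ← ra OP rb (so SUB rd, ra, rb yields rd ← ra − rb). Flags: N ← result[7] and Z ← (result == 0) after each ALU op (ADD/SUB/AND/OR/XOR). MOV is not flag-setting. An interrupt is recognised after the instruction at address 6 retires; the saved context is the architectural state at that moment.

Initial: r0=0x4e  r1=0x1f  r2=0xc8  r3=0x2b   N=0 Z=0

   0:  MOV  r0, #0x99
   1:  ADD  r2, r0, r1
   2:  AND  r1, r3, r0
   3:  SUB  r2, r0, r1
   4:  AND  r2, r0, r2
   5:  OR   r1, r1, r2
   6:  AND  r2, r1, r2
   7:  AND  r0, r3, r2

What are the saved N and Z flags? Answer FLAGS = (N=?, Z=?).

after  0: r0=0x99 r1=0x1f r2=0xc8 r3=0x2b  N=0 Z=0
after  1: r0=0x99 r1=0x1f r2=0xb8 r3=0x2b  N=1 Z=0
after  2: r0=0x99 r1=0x09 r2=0xb8 r3=0x2b  N=0 Z=0
after  3: r0=0x99 r1=0x09 r2=0x90 r3=0x2b  N=1 Z=0
after  4: r0=0x99 r1=0x09 r2=0x90 r3=0x2b  N=1 Z=0
after  5: r0=0x99 r1=0x99 r2=0x90 r3=0x2b  N=1 Z=0
after  6: r0=0x99 r1=0x99 r2=0x90 r3=0x2b  N=1 Z=0
-- IRQ taken; context saved, return-PC = 7 --

FLAGS = (N=1, Z=0)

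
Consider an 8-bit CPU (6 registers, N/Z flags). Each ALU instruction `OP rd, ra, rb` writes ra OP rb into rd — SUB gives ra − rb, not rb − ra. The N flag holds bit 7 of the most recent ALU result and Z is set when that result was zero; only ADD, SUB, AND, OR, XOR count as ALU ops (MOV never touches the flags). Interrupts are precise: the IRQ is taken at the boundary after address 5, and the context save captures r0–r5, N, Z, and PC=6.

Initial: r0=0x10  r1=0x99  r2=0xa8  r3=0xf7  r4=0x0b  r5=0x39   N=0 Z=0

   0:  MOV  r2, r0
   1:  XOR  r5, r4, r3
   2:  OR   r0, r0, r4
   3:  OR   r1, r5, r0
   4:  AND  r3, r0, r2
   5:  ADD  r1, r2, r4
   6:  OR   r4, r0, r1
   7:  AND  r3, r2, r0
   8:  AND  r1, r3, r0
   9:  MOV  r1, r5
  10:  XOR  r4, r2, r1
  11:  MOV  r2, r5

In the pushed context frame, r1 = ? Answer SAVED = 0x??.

after  0: r0=0x10 r1=0x99 r2=0x10 r3=0xf7 r4=0x0b r5=0x39  N=0 Z=0
after  1: r0=0x10 r1=0x99 r2=0x10 r3=0xf7 r4=0x0b r5=0xfc  N=1 Z=0
after  2: r0=0x1b r1=0x99 r2=0x10 r3=0xf7 r4=0x0b r5=0xfc  N=0 Z=0
after  3: r0=0x1b r1=0xff r2=0x10 r3=0xf7 r4=0x0b r5=0xfc  N=1 Z=0
after  4: r0=0x1b r1=0xff r2=0x10 r3=0x10 r4=0x0b r5=0xfc  N=0 Z=0
after  5: r0=0x1b r1=0x1b r2=0x10 r3=0x10 r4=0x0b r5=0xfc  N=0 Z=0
-- IRQ taken; context saved, return-PC = 6 --

SAVED = 0x1b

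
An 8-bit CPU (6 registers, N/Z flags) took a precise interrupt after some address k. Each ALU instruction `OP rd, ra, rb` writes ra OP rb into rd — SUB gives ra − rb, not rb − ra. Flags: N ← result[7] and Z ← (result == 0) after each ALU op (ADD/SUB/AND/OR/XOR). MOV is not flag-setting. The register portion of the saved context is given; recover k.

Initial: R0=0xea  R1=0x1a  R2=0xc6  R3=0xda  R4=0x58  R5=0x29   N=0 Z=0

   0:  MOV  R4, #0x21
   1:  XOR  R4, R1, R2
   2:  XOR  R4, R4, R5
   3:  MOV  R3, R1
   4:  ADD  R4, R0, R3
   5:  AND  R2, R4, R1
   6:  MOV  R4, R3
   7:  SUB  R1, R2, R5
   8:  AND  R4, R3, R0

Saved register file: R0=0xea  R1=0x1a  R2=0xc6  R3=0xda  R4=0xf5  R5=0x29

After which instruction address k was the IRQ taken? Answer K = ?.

after  0: R0=0xea R1=0x1a R2=0xc6 R3=0xda R4=0x21 R5=0x29  N=0 Z=0
after  1: R0=0xea R1=0x1a R2=0xc6 R3=0xda R4=0xdc R5=0x29  N=1 Z=0
after  2: R0=0xea R1=0x1a R2=0xc6 R3=0xda R4=0xf5 R5=0x29  N=1 Z=0
-- IRQ taken; context saved, return-PC = 3 --

K = 2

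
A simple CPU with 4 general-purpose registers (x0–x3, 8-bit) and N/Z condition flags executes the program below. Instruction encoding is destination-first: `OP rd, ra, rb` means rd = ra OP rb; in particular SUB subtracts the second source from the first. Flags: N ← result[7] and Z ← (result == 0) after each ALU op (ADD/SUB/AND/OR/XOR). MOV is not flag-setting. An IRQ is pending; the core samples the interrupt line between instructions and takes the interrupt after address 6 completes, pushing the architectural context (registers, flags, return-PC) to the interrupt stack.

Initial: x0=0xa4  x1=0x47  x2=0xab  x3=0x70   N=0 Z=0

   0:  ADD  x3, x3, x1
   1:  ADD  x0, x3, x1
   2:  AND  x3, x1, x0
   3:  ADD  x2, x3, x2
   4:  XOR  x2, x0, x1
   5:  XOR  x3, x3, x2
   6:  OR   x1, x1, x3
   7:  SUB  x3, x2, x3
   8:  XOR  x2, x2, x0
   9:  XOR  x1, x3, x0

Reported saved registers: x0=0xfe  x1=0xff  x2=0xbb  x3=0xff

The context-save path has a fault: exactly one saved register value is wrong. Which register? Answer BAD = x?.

BAD = x2

after  0: x0=0xa4 x1=0x47 x2=0xab x3=0xb7  N=1 Z=0
after  1: x0=0xfe x1=0x47 x2=0xab x3=0xb7  N=1 Z=0
after  2: x0=0xfe x1=0x47 x2=0xab x3=0x46  N=0 Z=0
after  3: x0=0xfe x1=0x47 x2=0xf1 x3=0x46  N=1 Z=0
after  4: x0=0xfe x1=0x47 x2=0xb9 x3=0x46  N=1 Z=0
after  5: x0=0xfe x1=0x47 x2=0xb9 x3=0xff  N=1 Z=0
after  6: x0=0xfe x1=0xff x2=0xb9 x3=0xff  N=1 Z=0
-- IRQ taken; context saved, return-PC = 7 --
mismatch: x2: reported 0xbb vs actual 0xb9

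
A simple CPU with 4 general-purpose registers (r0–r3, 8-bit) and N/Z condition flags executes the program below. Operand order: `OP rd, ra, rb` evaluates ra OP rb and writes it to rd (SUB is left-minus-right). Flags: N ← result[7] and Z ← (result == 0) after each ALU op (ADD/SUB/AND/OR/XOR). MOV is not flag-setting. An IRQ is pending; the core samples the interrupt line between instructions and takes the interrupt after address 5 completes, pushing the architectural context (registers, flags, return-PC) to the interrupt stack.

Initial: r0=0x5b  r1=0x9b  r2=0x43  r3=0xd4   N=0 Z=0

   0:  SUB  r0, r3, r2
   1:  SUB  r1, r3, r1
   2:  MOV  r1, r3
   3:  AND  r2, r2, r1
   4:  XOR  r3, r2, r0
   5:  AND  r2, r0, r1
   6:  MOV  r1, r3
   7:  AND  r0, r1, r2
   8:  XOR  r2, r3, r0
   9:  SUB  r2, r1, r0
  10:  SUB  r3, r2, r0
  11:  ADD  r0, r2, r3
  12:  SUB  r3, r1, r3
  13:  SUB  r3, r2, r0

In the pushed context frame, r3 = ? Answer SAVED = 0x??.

SAVED = 0xd1

after  0: r0=0x91 r1=0x9b r2=0x43 r3=0xd4  N=1 Z=0
after  1: r0=0x91 r1=0x39 r2=0x43 r3=0xd4  N=0 Z=0
after  2: r0=0x91 r1=0xd4 r2=0x43 r3=0xd4  N=0 Z=0
after  3: r0=0x91 r1=0xd4 r2=0x40 r3=0xd4  N=0 Z=0
after  4: r0=0x91 r1=0xd4 r2=0x40 r3=0xd1  N=1 Z=0
after  5: r0=0x91 r1=0xd4 r2=0x90 r3=0xd1  N=1 Z=0
-- IRQ taken; context saved, return-PC = 6 --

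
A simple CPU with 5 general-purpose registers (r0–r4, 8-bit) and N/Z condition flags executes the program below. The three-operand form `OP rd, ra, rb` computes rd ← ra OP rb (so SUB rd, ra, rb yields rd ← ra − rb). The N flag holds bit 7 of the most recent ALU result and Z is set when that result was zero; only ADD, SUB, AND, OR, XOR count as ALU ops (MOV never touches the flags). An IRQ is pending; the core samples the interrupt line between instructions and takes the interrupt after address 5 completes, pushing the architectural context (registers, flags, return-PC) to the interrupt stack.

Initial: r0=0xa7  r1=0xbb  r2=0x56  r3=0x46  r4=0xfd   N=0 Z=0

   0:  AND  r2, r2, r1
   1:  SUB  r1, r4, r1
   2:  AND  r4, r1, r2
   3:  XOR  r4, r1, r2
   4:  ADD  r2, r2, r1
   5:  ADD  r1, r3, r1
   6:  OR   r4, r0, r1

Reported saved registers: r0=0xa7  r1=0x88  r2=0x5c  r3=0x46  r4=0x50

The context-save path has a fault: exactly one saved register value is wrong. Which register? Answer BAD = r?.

BAD = r2

after  0: r0=0xa7 r1=0xbb r2=0x12 r3=0x46 r4=0xfd  N=0 Z=0
after  1: r0=0xa7 r1=0x42 r2=0x12 r3=0x46 r4=0xfd  N=0 Z=0
after  2: r0=0xa7 r1=0x42 r2=0x12 r3=0x46 r4=0x02  N=0 Z=0
after  3: r0=0xa7 r1=0x42 r2=0x12 r3=0x46 r4=0x50  N=0 Z=0
after  4: r0=0xa7 r1=0x42 r2=0x54 r3=0x46 r4=0x50  N=0 Z=0
after  5: r0=0xa7 r1=0x88 r2=0x54 r3=0x46 r4=0x50  N=1 Z=0
-- IRQ taken; context saved, return-PC = 6 --
mismatch: r2: reported 0x5c vs actual 0x54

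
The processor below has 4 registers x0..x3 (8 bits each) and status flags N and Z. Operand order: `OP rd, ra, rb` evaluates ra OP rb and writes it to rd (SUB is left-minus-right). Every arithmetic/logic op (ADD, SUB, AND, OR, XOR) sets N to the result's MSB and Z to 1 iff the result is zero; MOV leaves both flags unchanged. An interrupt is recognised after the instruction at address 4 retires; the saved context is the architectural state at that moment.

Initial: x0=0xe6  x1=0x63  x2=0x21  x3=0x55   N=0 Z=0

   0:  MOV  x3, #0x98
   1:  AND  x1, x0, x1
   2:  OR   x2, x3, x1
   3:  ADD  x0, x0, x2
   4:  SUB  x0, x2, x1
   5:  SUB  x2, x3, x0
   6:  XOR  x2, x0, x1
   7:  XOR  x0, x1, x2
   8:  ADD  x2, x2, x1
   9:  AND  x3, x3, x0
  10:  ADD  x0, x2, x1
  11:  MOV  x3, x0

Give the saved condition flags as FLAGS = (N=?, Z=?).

after  0: x0=0xe6 x1=0x63 x2=0x21 x3=0x98  N=0 Z=0
after  1: x0=0xe6 x1=0x62 x2=0x21 x3=0x98  N=0 Z=0
after  2: x0=0xe6 x1=0x62 x2=0xfa x3=0x98  N=1 Z=0
after  3: x0=0xe0 x1=0x62 x2=0xfa x3=0x98  N=1 Z=0
after  4: x0=0x98 x1=0x62 x2=0xfa x3=0x98  N=1 Z=0
-- IRQ taken; context saved, return-PC = 5 --

FLAGS = (N=1, Z=0)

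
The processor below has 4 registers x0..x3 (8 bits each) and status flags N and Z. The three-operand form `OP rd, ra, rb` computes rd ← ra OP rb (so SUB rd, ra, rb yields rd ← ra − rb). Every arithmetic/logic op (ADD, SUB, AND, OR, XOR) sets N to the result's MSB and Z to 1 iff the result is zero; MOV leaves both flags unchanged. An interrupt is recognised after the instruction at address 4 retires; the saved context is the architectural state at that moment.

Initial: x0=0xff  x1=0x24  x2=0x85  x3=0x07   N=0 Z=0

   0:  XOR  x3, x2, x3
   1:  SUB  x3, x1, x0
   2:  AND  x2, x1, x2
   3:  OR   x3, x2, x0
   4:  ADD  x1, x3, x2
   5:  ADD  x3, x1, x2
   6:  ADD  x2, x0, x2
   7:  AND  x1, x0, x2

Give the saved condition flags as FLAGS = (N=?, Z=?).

after  0: x0=0xff x1=0x24 x2=0x85 x3=0x82  N=1 Z=0
after  1: x0=0xff x1=0x24 x2=0x85 x3=0x25  N=0 Z=0
after  2: x0=0xff x1=0x24 x2=0x04 x3=0x25  N=0 Z=0
after  3: x0=0xff x1=0x24 x2=0x04 x3=0xff  N=1 Z=0
after  4: x0=0xff x1=0x03 x2=0x04 x3=0xff  N=0 Z=0
-- IRQ taken; context saved, return-PC = 5 --

FLAGS = (N=0, Z=0)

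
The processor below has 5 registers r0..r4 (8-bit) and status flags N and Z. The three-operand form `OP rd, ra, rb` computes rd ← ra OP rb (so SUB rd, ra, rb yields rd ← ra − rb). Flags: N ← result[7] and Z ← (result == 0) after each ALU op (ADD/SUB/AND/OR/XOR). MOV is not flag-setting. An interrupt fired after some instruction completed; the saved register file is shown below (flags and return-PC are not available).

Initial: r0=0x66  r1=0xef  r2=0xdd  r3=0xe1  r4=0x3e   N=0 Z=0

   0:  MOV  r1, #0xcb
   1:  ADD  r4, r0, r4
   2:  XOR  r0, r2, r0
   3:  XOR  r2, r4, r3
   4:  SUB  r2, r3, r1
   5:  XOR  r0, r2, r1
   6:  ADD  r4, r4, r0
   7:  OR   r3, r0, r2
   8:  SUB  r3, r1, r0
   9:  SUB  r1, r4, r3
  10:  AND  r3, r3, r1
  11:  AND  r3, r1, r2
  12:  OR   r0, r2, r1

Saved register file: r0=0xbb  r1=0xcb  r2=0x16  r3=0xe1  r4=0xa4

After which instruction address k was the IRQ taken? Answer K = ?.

after  0: r0=0x66 r1=0xcb r2=0xdd r3=0xe1 r4=0x3e  N=0 Z=0
after  1: r0=0x66 r1=0xcb r2=0xdd r3=0xe1 r4=0xa4  N=1 Z=0
after  2: r0=0xbb r1=0xcb r2=0xdd r3=0xe1 r4=0xa4  N=1 Z=0
after  3: r0=0xbb r1=0xcb r2=0x45 r3=0xe1 r4=0xa4  N=0 Z=0
after  4: r0=0xbb r1=0xcb r2=0x16 r3=0xe1 r4=0xa4  N=0 Z=0
-- IRQ taken; context saved, return-PC = 5 --

K = 4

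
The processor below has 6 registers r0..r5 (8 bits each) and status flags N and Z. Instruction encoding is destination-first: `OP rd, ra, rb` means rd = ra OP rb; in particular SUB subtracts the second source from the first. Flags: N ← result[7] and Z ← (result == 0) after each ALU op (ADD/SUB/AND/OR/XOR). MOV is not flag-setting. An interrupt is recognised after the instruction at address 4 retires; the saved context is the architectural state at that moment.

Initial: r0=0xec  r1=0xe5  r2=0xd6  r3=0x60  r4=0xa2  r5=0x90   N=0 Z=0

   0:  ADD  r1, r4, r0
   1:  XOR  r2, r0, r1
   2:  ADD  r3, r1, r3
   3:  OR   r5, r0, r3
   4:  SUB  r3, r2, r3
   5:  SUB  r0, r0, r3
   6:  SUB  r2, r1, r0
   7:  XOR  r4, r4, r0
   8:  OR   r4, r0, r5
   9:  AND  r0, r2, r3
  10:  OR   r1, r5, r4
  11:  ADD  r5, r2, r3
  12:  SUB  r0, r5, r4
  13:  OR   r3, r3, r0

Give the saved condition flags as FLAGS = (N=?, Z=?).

after  0: r0=0xec r1=0x8e r2=0xd6 r3=0x60 r4=0xa2 r5=0x90  N=1 Z=0
after  1: r0=0xec r1=0x8e r2=0x62 r3=0x60 r4=0xa2 r5=0x90  N=0 Z=0
after  2: r0=0xec r1=0x8e r2=0x62 r3=0xee r4=0xa2 r5=0x90  N=1 Z=0
after  3: r0=0xec r1=0x8e r2=0x62 r3=0xee r4=0xa2 r5=0xee  N=1 Z=0
after  4: r0=0xec r1=0x8e r2=0x62 r3=0x74 r4=0xa2 r5=0xee  N=0 Z=0
-- IRQ taken; context saved, return-PC = 5 --

FLAGS = (N=0, Z=0)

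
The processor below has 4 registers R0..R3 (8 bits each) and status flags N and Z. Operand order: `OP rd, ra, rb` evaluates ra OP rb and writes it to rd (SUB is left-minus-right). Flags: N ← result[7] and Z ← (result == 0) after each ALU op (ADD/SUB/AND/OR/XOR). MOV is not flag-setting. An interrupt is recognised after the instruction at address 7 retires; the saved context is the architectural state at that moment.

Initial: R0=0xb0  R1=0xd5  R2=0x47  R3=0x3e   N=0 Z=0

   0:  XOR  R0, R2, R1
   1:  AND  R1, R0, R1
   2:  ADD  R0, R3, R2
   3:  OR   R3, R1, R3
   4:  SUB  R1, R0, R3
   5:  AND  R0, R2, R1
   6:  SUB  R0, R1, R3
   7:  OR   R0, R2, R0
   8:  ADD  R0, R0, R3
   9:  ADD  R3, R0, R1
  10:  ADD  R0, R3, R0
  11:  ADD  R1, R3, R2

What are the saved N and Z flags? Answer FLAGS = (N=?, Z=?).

FLAGS = (N=0, Z=0)

after  0: R0=0x92 R1=0xd5 R2=0x47 R3=0x3e  N=1 Z=0
after  1: R0=0x92 R1=0x90 R2=0x47 R3=0x3e  N=1 Z=0
after  2: R0=0x85 R1=0x90 R2=0x47 R3=0x3e  N=1 Z=0
after  3: R0=0x85 R1=0x90 R2=0x47 R3=0xbe  N=1 Z=0
after  4: R0=0x85 R1=0xc7 R2=0x47 R3=0xbe  N=1 Z=0
after  5: R0=0x47 R1=0xc7 R2=0x47 R3=0xbe  N=0 Z=0
after  6: R0=0x09 R1=0xc7 R2=0x47 R3=0xbe  N=0 Z=0
after  7: R0=0x4f R1=0xc7 R2=0x47 R3=0xbe  N=0 Z=0
-- IRQ taken; context saved, return-PC = 8 --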